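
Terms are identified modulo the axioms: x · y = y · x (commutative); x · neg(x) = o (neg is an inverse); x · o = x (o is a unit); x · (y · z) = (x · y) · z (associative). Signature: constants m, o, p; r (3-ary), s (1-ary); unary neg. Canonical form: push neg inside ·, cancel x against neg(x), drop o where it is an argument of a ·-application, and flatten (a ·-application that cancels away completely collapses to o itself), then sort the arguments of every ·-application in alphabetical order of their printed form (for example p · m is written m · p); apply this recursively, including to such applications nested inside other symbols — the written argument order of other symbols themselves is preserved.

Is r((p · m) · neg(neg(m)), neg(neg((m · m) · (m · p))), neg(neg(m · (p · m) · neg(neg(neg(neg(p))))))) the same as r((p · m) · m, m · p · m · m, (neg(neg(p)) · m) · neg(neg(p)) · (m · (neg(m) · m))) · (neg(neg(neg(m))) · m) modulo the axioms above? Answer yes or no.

Answer: yes — both canonical forms are r(m · m · p, m · m · m · p, m · m · p · p)

Derivation:
Left:  r((p · m) · neg(neg(m)), neg(neg((m · m) · (m · p))), neg(neg(m · (p · m) · neg(neg(neg(neg(p)))))))
  Work inside:  m · (p · m) · neg(neg(neg(neg(p))))
  Push neg inside:  distribute neg over · and collapse double neg
  Combine occurrences:  m · m · p · p
  Put back:  r(m · m · p, m · m · m · p, m · m · p · p)
Right:  r((p · m) · m, m · p · m · m, (neg(neg(p)) · m) · neg(neg(p)) · (m · (neg(m) · m))) · (neg(neg(neg(m))) · m)
  Push neg inside:  distribute neg over · and collapse double neg
  Cancel:  m cancels
  Collect terms:  r(m · m · p, m · m · m · p, m · m · p · p)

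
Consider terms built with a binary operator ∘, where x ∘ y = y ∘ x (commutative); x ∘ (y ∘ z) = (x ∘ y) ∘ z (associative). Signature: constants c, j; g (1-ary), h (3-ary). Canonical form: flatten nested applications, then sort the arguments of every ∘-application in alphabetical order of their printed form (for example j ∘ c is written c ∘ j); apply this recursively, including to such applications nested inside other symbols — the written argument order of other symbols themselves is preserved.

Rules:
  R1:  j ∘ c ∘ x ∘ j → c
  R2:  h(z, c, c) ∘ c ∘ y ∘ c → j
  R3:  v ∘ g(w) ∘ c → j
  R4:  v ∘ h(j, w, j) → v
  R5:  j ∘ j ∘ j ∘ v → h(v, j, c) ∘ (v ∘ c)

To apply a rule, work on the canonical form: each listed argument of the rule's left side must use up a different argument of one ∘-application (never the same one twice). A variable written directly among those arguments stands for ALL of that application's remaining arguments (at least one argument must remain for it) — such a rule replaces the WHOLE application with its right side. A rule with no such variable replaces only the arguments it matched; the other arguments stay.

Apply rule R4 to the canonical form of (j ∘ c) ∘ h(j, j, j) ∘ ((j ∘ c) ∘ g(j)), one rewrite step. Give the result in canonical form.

Answer: c ∘ c ∘ g(j) ∘ j ∘ j

Derivation:
Canonical form:  c ∘ c ∘ g(j) ∘ h(j, j, j) ∘ j ∘ j
Apply R4:  consuming h(j, j, j);  v := c ∘ c ∘ g(j) ∘ j ∘ j, w := j
The variable takes the whole remainder — replace the entire application.
Giving:  c ∘ c ∘ g(j) ∘ j ∘ j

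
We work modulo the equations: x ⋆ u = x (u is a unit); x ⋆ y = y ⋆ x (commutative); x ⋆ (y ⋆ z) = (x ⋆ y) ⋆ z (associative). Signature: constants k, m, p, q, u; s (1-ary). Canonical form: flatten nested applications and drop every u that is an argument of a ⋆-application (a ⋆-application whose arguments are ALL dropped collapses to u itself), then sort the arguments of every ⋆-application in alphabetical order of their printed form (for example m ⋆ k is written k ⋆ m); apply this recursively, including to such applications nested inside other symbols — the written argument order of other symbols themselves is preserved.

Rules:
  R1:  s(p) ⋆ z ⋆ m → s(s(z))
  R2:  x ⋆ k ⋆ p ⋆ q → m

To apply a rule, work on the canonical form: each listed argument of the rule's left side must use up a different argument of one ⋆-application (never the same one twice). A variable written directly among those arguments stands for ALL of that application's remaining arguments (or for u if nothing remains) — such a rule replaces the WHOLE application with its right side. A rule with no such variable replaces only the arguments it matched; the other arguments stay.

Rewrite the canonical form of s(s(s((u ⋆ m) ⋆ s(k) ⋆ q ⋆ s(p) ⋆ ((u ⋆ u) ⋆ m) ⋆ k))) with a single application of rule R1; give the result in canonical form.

Canonical form:  s(s(s(k ⋆ m ⋆ m ⋆ q ⋆ s(k) ⋆ s(p))))
Match R1:  consume m, s(p);  z := k ⋆ m ⋆ q ⋆ s(k)
Every leftover argument binds to the variable; the entire application is replaced.
Result:  s(s(s(s(s(k ⋆ m ⋆ q ⋆ s(k))))))

Answer: s(s(s(s(s(k ⋆ m ⋆ q ⋆ s(k))))))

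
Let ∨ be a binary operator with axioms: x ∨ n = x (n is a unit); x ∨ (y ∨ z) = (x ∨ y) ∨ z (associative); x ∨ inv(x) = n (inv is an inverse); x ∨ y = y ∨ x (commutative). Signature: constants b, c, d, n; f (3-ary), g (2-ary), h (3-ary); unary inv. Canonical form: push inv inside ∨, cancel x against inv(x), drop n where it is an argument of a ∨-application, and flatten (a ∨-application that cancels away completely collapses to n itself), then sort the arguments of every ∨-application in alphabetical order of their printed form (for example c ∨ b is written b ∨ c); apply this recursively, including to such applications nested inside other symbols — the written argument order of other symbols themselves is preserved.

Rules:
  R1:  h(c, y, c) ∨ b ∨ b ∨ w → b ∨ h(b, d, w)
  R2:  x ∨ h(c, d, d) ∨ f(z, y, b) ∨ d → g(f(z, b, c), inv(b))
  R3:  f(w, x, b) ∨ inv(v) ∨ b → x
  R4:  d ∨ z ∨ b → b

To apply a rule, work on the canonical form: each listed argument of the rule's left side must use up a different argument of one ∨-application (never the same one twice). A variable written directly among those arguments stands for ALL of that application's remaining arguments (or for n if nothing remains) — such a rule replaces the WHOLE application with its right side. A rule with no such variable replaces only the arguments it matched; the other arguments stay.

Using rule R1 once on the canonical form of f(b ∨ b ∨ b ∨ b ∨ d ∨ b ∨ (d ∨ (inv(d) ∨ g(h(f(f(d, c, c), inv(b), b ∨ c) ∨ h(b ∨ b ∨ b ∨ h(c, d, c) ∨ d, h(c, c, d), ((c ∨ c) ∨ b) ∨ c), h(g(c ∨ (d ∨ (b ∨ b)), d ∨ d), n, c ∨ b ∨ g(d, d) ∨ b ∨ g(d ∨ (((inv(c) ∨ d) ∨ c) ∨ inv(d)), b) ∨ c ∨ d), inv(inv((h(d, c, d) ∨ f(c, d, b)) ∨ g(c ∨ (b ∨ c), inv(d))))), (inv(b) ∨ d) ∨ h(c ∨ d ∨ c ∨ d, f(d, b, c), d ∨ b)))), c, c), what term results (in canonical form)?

Answer: f(b ∨ b ∨ b ∨ b ∨ b ∨ d ∨ g(h(f(f(d, c, c), inv(b), b ∨ c) ∨ h(b ∨ h(b, d, b ∨ d), h(c, c, d), b ∨ c ∨ c ∨ c), h(g(b ∨ b ∨ c ∨ d, d ∨ d), n, b ∨ b ∨ c ∨ c ∨ d ∨ g(d, b) ∨ g(d, d)), f(c, d, b) ∨ g(b ∨ c ∨ c, inv(d)) ∨ h(d, c, d)), d ∨ h(c ∨ c ∨ d ∨ d, f(d, b, c), b ∨ d) ∨ inv(b)), c, c)

Derivation:
Canonical form:  f(b ∨ b ∨ b ∨ b ∨ b ∨ d ∨ g(h(f(f(d, c, c), inv(b), b ∨ c) ∨ h(b ∨ b ∨ b ∨ d ∨ h(c, d, c), h(c, c, d), b ∨ c ∨ c ∨ c), h(g(b ∨ b ∨ c ∨ d, d ∨ d), n, b ∨ b ∨ c ∨ c ∨ d ∨ g(d, b) ∨ g(d, d)), f(c, d, b) ∨ g(b ∨ c ∨ c, inv(d)) ∨ h(d, c, d)), d ∨ h(c ∨ c ∨ d ∨ d, f(d, b, c), b ∨ d) ∨ inv(b)), c, c)
Match R1:  consume b, b, h(c, d, c);  w := b ∨ d, y := d
The variable takes the whole remainder — replace the entire application.
Result:  f(b ∨ b ∨ b ∨ b ∨ b ∨ d ∨ g(h(f(f(d, c, c), inv(b), b ∨ c) ∨ h(b ∨ h(b, d, b ∨ d), h(c, c, d), b ∨ c ∨ c ∨ c), h(g(b ∨ b ∨ c ∨ d, d ∨ d), n, b ∨ b ∨ c ∨ c ∨ d ∨ g(d, b) ∨ g(d, d)), f(c, d, b) ∨ g(b ∨ c ∨ c, inv(d)) ∨ h(d, c, d)), d ∨ h(c ∨ c ∨ d ∨ d, f(d, b, c), b ∨ d) ∨ inv(b)), c, c)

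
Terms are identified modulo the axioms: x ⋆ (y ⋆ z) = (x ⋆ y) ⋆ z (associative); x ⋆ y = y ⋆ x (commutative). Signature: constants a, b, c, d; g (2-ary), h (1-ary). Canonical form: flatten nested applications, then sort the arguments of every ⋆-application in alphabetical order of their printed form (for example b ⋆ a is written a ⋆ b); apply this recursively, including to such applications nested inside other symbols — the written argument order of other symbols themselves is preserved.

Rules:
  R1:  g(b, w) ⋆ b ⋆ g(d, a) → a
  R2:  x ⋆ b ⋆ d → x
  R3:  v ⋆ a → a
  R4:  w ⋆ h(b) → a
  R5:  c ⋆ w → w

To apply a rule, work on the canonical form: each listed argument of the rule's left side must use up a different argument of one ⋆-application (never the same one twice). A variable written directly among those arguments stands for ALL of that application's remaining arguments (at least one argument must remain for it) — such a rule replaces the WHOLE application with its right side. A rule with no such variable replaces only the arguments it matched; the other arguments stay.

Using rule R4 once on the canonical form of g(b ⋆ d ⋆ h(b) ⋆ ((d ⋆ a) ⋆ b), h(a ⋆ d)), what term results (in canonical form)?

Answer: g(a, h(a ⋆ d))

Derivation:
Canonical form:  g(a ⋆ b ⋆ b ⋆ d ⋆ d ⋆ h(b), h(a ⋆ d))
Match R4:  consume h(b);  w := a ⋆ b ⋆ b ⋆ d ⋆ d
The extension variable absorbs all remaining arguments, so the whole application is rewritten.
Result:  g(a, h(a ⋆ d))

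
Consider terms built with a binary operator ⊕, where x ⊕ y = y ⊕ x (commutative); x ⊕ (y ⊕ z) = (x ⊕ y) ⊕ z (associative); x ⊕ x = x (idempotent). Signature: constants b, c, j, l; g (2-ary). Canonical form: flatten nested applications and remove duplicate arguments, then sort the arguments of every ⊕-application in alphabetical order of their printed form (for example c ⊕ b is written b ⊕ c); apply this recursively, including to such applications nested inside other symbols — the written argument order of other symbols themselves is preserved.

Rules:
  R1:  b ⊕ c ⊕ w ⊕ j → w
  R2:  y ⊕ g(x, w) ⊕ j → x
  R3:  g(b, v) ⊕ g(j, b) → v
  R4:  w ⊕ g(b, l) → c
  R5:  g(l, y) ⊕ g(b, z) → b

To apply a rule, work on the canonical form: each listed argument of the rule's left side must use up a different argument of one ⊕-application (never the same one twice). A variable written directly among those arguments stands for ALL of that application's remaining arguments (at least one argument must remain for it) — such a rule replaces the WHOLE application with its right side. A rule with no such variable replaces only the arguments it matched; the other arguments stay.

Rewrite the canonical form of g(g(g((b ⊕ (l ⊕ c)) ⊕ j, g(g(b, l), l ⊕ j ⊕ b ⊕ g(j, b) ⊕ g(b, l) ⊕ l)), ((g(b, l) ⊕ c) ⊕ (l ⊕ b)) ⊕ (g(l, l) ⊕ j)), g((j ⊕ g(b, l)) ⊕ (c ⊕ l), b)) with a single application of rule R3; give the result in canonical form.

Answer: g(g(g(b ⊕ c ⊕ j ⊕ l, g(g(b, l), b ⊕ j ⊕ l)), b ⊕ c ⊕ g(b, l) ⊕ g(l, l) ⊕ j ⊕ l), g(c ⊕ g(b, l) ⊕ j ⊕ l, b))

Derivation:
Canonical form:  g(g(g(b ⊕ c ⊕ j ⊕ l, g(g(b, l), b ⊕ g(b, l) ⊕ g(j, b) ⊕ j ⊕ l)), b ⊕ c ⊕ g(b, l) ⊕ g(l, l) ⊕ j ⊕ l), g(c ⊕ g(b, l) ⊕ j ⊕ l, b))
Apply R3:  consuming g(b, l), g(j, b);  v := l
Giving:  g(g(g(b ⊕ c ⊕ j ⊕ l, g(g(b, l), b ⊕ j ⊕ l)), b ⊕ c ⊕ g(b, l) ⊕ g(l, l) ⊕ j ⊕ l), g(c ⊕ g(b, l) ⊕ j ⊕ l, b))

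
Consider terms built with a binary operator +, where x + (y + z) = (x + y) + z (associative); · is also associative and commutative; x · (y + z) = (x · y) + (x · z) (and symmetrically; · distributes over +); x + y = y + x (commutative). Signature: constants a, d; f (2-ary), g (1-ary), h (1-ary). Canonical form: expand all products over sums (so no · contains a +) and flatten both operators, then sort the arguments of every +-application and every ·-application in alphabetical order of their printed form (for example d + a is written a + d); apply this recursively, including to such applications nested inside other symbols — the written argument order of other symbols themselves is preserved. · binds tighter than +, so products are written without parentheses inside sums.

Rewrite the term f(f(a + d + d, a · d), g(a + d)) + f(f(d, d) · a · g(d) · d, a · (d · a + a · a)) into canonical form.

Expand:  f(f(a + d + d, a · d), g(a + d)) + f(a · d · f(d, d) · g(d), a · a · a + a · a · d)
Order the arguments:  f(a · d · f(d, d) · g(d), a · a · a + a · a · d) + f(f(a + d + d, a · d), g(a + d))

Answer: f(a · d · f(d, d) · g(d), a · a · a + a · a · d) + f(f(a + d + d, a · d), g(a + d))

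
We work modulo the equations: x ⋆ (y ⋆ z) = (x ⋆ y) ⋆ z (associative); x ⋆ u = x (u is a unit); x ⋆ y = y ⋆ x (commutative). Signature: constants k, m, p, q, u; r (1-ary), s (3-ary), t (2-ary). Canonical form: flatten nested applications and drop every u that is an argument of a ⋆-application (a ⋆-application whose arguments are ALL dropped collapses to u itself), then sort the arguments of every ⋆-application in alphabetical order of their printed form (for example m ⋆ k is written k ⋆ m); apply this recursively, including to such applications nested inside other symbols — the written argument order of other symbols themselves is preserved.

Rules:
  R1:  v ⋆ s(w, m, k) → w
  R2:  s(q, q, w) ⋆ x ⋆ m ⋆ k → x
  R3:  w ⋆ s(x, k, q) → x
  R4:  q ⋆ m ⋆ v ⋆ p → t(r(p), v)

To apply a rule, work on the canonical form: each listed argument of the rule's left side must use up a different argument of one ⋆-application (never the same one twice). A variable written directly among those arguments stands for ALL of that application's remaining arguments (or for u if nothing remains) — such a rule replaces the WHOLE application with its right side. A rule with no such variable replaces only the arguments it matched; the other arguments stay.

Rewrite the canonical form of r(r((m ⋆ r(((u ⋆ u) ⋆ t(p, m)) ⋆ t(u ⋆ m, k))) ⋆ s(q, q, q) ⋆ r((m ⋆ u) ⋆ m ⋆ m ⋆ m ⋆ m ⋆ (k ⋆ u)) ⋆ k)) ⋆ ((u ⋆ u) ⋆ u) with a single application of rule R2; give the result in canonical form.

Canonical form:  r(r(k ⋆ m ⋆ r(k ⋆ m ⋆ m ⋆ m ⋆ m ⋆ m) ⋆ r(t(m, k) ⋆ t(p, m)) ⋆ s(q, q, q)))
Apply R2:  consuming k, m, s(q, q, q);  w := q, x := r(k ⋆ m ⋆ m ⋆ m ⋆ m ⋆ m) ⋆ r(t(m, k) ⋆ t(p, m))
Every leftover argument binds to the variable; the entire application is replaced.
Result:  r(r(r(k ⋆ m ⋆ m ⋆ m ⋆ m ⋆ m) ⋆ r(t(m, k) ⋆ t(p, m))))

Answer: r(r(r(k ⋆ m ⋆ m ⋆ m ⋆ m ⋆ m) ⋆ r(t(m, k) ⋆ t(p, m))))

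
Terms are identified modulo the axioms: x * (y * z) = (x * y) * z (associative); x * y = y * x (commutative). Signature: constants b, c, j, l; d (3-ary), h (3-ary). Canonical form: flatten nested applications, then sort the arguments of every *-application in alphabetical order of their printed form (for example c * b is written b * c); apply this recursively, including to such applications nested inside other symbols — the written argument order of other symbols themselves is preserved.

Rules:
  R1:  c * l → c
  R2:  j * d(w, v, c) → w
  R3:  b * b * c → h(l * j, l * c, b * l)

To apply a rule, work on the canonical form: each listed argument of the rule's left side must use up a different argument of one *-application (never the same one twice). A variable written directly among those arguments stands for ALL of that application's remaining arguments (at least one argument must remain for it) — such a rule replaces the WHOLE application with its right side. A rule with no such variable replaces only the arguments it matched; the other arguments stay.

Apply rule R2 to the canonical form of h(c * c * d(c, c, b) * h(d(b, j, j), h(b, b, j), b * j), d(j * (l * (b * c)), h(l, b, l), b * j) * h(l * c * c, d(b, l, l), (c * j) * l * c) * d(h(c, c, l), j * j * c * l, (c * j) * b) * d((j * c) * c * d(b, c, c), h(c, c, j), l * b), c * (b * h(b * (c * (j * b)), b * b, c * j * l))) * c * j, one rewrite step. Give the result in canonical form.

Canonical form:  c * h(c * c * d(c, c, b) * h(d(b, j, j), h(b, b, j), b * j), d(b * c * j * l, h(l, b, l), b * j) * d(c * c * d(b, c, c) * j, h(c, c, j), b * l) * d(h(c, c, l), c * j * j * l, b * c * j) * h(c * c * l, d(b, l, l), c * c * j * l), b * c * h(b * b * c * j, b * b, c * j * l)) * j
Apply R2:  consuming d(b, c, c), j;  v := c, w := b
Result:  c * h(c * c * d(c, c, b) * h(d(b, j, j), h(b, b, j), b * j), d(b * c * c, h(c, c, j), b * l) * d(b * c * j * l, h(l, b, l), b * j) * d(h(c, c, l), c * j * j * l, b * c * j) * h(c * c * l, d(b, l, l), c * c * j * l), b * c * h(b * b * c * j, b * b, c * j * l)) * j

Answer: c * h(c * c * d(c, c, b) * h(d(b, j, j), h(b, b, j), b * j), d(b * c * c, h(c, c, j), b * l) * d(b * c * j * l, h(l, b, l), b * j) * d(h(c, c, l), c * j * j * l, b * c * j) * h(c * c * l, d(b, l, l), c * c * j * l), b * c * h(b * b * c * j, b * b, c * j * l)) * j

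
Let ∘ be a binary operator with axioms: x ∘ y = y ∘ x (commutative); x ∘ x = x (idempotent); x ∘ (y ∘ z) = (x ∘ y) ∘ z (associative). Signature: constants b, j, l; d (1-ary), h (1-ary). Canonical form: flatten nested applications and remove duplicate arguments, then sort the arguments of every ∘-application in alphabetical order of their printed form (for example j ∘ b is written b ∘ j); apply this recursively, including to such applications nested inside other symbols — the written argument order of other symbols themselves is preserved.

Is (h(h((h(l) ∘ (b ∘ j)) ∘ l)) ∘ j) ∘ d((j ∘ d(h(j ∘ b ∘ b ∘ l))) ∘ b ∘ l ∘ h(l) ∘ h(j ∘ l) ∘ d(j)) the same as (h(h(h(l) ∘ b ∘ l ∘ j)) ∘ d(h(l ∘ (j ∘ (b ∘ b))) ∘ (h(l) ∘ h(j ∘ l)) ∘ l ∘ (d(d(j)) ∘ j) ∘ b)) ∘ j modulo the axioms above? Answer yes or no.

Left:  (h(h((h(l) ∘ (b ∘ j)) ∘ l)) ∘ j) ∘ d((j ∘ d(h(j ∘ b ∘ b ∘ l))) ∘ b ∘ l ∘ h(l) ∘ h(j ∘ l) ∘ d(j))
  Flatten:  h(h((h(l) ∘ (b ∘ j)) ∘ l)) ∘ j ∘ d((j ∘ d(h(j ∘ b ∘ b ∘ l))) ∘ b ∘ l ∘ h(l) ∘ h(j ∘ l) ∘ d(j))
  Inside:  h(h((h(l) ∘ (b ∘ j)) ∘ l))  →  h(h(b ∘ h(l) ∘ j ∘ l))
  Inside:  d((j ∘ d(h(j ∘ b ∘ b ∘ l))) ∘ b ∘ l ∘ h(l) ∘ h(j ∘ l) ∘ d(j))  →  d(b ∘ d(h(b ∘ j ∘ l)) ∘ d(j) ∘ h(j ∘ l) ∘ h(l) ∘ j ∘ l)
  Sort:  d(b ∘ d(h(b ∘ j ∘ l)) ∘ d(j) ∘ h(j ∘ l) ∘ h(l) ∘ j ∘ l) ∘ h(h(b ∘ h(l) ∘ j ∘ l)) ∘ j
Right:  (h(h(h(l) ∘ b ∘ l ∘ j)) ∘ d(h(l ∘ (j ∘ (b ∘ b))) ∘ (h(l) ∘ h(j ∘ l)) ∘ l ∘ (d(d(j)) ∘ j) ∘ b)) ∘ j
  Un-nest:  h(h(h(l) ∘ b ∘ l ∘ j)) ∘ d(h(l ∘ (j ∘ (b ∘ b))) ∘ (h(l) ∘ h(j ∘ l)) ∘ l ∘ (d(d(j)) ∘ j) ∘ b) ∘ j
  Simplify inside:  h(h(h(l) ∘ b ∘ l ∘ j))  →  h(h(b ∘ h(l) ∘ j ∘ l))
  Inside:  d(h(l ∘ (j ∘ (b ∘ b))) ∘ (h(l) ∘ h(j ∘ l)) ∘ l ∘ (d(d(j)) ∘ j) ∘ b)  →  d(b ∘ d(d(j)) ∘ h(b ∘ j ∘ l) ∘ h(j ∘ l) ∘ h(l) ∘ j ∘ l)
  Sort arguments:  d(b ∘ d(d(j)) ∘ h(b ∘ j ∘ l) ∘ h(j ∘ l) ∘ h(l) ∘ j ∘ l) ∘ h(h(b ∘ h(l) ∘ j ∘ l)) ∘ j

Answer: no — d(b ∘ d(h(b ∘ j ∘ l)) ∘ d(j) ∘ h(j ∘ l) ∘ h(l) ∘ j ∘ l) ∘ h(h(b ∘ h(l) ∘ j ∘ l)) ∘ j vs d(b ∘ d(d(j)) ∘ h(b ∘ j ∘ l) ∘ h(j ∘ l) ∘ h(l) ∘ j ∘ l) ∘ h(h(b ∘ h(l) ∘ j ∘ l)) ∘ j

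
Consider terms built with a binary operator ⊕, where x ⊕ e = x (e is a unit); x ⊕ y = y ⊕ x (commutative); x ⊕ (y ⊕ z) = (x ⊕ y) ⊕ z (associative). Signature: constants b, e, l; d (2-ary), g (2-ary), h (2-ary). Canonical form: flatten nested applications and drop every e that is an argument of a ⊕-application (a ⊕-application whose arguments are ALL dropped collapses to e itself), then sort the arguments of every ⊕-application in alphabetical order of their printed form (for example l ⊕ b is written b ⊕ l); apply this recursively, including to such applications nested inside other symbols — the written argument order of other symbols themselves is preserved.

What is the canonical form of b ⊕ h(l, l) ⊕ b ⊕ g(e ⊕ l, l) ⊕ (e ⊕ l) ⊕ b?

Answer: b ⊕ b ⊕ b ⊕ g(l, l) ⊕ h(l, l) ⊕ l

Derivation:
Merge nested applications:  b ⊕ h(l, l) ⊕ b ⊕ g(e ⊕ l, l) ⊕ e ⊕ l ⊕ b
Inside:  g(e ⊕ l, l)  →  g(l, l)
Unit:  drop e
Sort arguments:  b ⊕ b ⊕ b ⊕ g(l, l) ⊕ h(l, l) ⊕ l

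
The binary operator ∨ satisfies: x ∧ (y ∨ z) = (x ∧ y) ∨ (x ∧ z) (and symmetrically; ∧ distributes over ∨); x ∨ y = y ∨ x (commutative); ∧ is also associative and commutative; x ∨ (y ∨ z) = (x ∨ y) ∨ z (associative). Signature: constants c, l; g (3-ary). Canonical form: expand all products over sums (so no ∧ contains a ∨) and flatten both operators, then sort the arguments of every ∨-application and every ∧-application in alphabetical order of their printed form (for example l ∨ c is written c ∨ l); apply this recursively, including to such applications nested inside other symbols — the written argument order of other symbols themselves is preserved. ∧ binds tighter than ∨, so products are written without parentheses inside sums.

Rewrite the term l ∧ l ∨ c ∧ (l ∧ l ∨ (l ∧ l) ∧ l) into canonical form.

Expand products over sums:  l ∧ l ∨ c ∧ l ∧ l ∨ c ∧ l ∧ l ∧ l
Sort arguments:  c ∧ l ∧ l ∨ c ∧ l ∧ l ∧ l ∨ l ∧ l

Answer: c ∧ l ∧ l ∨ c ∧ l ∧ l ∧ l ∨ l ∧ l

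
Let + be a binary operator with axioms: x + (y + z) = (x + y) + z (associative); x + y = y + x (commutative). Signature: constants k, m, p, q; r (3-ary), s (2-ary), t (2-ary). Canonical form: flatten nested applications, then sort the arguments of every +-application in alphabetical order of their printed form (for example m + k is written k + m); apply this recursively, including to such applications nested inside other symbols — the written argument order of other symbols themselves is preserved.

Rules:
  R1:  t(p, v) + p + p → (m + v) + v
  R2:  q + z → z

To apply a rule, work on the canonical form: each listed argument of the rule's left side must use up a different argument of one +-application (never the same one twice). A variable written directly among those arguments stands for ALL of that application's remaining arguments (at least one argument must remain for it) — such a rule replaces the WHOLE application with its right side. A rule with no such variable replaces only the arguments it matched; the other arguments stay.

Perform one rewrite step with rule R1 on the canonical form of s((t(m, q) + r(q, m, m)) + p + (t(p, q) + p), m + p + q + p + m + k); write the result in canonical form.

Canonical form:  s(p + p + r(q, m, m) + t(m, q) + t(p, q), k + m + m + p + p + q)
Apply R1:  consuming p, p, t(p, q);  v := q
Giving:  s(m + q + q + r(q, m, m) + t(m, q), k + m + m + p + p + q)

Answer: s(m + q + q + r(q, m, m) + t(m, q), k + m + m + p + p + q)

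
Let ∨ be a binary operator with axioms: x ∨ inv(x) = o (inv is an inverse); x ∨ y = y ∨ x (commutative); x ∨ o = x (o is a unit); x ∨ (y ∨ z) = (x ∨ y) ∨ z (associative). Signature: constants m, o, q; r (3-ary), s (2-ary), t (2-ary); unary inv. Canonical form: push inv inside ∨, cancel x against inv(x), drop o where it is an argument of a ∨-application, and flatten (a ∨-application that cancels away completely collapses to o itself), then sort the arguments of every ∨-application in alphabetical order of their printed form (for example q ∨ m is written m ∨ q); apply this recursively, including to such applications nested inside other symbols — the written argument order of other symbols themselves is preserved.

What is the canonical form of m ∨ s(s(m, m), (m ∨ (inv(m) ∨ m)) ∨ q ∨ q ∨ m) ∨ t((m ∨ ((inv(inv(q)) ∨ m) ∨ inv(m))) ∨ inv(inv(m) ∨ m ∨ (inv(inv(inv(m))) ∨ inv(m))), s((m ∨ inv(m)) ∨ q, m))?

Push inv inside:  distribute inv over ∨ and collapse double inv
Collect:  m ∨ s(s(m, m), m ∨ m ∨ q ∨ q) ∨ t(m ∨ m ∨ m ∨ q, s(q, m))

Answer: m ∨ s(s(m, m), m ∨ m ∨ q ∨ q) ∨ t(m ∨ m ∨ m ∨ q, s(q, m))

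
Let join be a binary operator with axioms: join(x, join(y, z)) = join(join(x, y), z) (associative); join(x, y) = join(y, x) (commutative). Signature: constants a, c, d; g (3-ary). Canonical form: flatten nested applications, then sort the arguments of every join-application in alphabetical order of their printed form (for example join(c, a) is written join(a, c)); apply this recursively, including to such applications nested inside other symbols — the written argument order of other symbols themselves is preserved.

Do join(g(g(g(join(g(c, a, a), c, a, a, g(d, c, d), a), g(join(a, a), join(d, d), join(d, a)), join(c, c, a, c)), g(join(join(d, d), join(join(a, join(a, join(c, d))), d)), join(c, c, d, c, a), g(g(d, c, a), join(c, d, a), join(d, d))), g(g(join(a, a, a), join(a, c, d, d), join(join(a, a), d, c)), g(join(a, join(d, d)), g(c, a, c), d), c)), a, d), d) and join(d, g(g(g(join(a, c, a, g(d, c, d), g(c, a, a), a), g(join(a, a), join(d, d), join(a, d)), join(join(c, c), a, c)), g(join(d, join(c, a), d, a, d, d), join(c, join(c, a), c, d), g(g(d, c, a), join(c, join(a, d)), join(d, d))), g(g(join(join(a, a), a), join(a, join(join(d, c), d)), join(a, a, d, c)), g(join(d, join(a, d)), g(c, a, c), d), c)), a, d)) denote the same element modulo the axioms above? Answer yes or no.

Answer: yes — both canonical forms are join(d, g(g(g(join(a, a, a, c, g(c, a, a), g(d, c, d)), g(join(a, a), join(d, d), join(a, d)), join(a, c, c, c)), g(join(a, a, c, d, d, d, d), join(a, c, c, c, d), g(g(d, c, a), join(a, c, d), join(d, d))), g(g(join(a, a, a), join(a, c, d, d), join(a, a, c, d)), g(join(a, d, d), g(c, a, c), d), c)), a, d))

Derivation:
Left:  join(g(g(g(join(g(c, a, a), c, a, a, g(d, c, d), a), g(join(a, a), join(d, d), join(d, a)), join(c, c, a, c)), g(join(join(d, d), join(join(a, join(a, join(c, d))), d)), join(c, c, d, c, a), g(g(d, c, a), join(c, d, a), join(d, d))), g(g(join(a, a, a), join(a, c, d, d), join(join(a, a), d, c)), g(join(a, join(d, d)), g(c, a, c), d), c)), a, d), d)
  Simplify inside:  g(g(g(join(g(c, a, a), c, a, a, g(d, c, d), a), g(join(a, a), join(d, d), join(d, a)), join(c, c, a, c)), g(join(join(d, d), join(join(a, join(a, join(c, d))), d)), join(c, c, d, c, a), g(g(d, c, a), join(c, d, a), join(d, d))), g(g(join(a, a, a), join(a, c, d, d), join(join(a, a), d, c)), g(join(a, join(d, d)), g(c, a, c), d), c)), a, d)  →  g(g(g(join(a, a, a, c, g(c, a, a), g(d, c, d)), g(join(a, a), join(d, d), join(a, d)), join(a, c, c, c)), g(join(a, a, c, d, d, d, d), join(a, c, c, c, d), g(g(d, c, a), join(a, c, d), join(d, d))), g(g(join(a, a, a), join(a, c, d, d), join(a, a, c, d)), g(join(a, d, d), g(c, a, c), d), c)), a, d)
  Sort:  join(d, g(g(g(join(a, a, a, c, g(c, a, a), g(d, c, d)), g(join(a, a), join(d, d), join(a, d)), join(a, c, c, c)), g(join(a, a, c, d, d, d, d), join(a, c, c, c, d), g(g(d, c, a), join(a, c, d), join(d, d))), g(g(join(a, a, a), join(a, c, d, d), join(a, a, c, d)), g(join(a, d, d), g(c, a, c), d), c)), a, d))
Right:  join(d, g(g(g(join(a, c, a, g(d, c, d), g(c, a, a), a), g(join(a, a), join(d, d), join(a, d)), join(join(c, c), a, c)), g(join(d, join(c, a), d, a, d, d), join(c, join(c, a), c, d), g(g(d, c, a), join(c, join(a, d)), join(d, d))), g(g(join(join(a, a), a), join(a, join(join(d, c), d)), join(a, a, d, c)), g(join(d, join(a, d)), g(c, a, c), d), c)), a, d))
  Inside:  g(g(g(join(a, c, a, g(d, c, d), g(c, a, a), a), g(join(a, a), join(d, d), join(a, d)), join(join(c, c), a, c)), g(join(d, join(c, a), d, a, d, d), join(c, join(c, a), c, d), g(g(d, c, a), join(c, join(a, d)), join(d, d))), g(g(join(join(a, a), a), join(a, join(join(d, c), d)), join(a, a, d, c)), g(join(d, join(a, d)), g(c, a, c), d), c)), a, d)  →  g(g(g(join(a, a, a, c, g(c, a, a), g(d, c, d)), g(join(a, a), join(d, d), join(a, d)), join(a, c, c, c)), g(join(a, a, c, d, d, d, d), join(a, c, c, c, d), g(g(d, c, a), join(a, c, d), join(d, d))), g(g(join(a, a, a), join(a, c, d, d), join(a, a, c, d)), g(join(a, d, d), g(c, a, c), d), c)), a, d)
  Sort arguments:  join(d, g(g(g(join(a, a, a, c, g(c, a, a), g(d, c, d)), g(join(a, a), join(d, d), join(a, d)), join(a, c, c, c)), g(join(a, a, c, d, d, d, d), join(a, c, c, c, d), g(g(d, c, a), join(a, c, d), join(d, d))), g(g(join(a, a, a), join(a, c, d, d), join(a, a, c, d)), g(join(a, d, d), g(c, a, c), d), c)), a, d))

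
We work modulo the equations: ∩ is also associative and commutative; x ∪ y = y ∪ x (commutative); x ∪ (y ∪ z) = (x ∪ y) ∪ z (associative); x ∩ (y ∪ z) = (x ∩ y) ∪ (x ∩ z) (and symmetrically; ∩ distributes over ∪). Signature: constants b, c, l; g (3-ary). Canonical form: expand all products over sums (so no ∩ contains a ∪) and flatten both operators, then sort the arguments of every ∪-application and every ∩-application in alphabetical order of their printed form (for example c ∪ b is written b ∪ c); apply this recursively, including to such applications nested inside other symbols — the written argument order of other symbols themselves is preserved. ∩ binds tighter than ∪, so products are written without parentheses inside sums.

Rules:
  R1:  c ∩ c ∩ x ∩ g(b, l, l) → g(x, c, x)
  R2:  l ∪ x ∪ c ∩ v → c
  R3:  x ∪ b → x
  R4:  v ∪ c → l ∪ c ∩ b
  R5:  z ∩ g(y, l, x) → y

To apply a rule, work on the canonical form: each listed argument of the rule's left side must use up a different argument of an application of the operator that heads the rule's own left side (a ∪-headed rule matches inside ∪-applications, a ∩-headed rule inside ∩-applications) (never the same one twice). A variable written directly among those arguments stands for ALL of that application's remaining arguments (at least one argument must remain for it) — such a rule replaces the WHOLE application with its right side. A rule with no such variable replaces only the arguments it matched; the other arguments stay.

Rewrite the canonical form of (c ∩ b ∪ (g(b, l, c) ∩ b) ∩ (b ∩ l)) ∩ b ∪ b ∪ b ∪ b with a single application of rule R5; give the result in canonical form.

Canonical form:  b ∪ b ∪ b ∪ b ∩ b ∩ b ∩ g(b, l, c) ∩ l ∪ b ∩ b ∩ c
Apply R5:  consuming g(b, l, c);  x := c, y := b, z := b ∩ b ∩ b ∩ l
The extension variable absorbs all remaining arguments, so the whole application is rewritten.
Giving:  b ∪ b ∪ b ∪ b ∪ b ∩ b ∩ c

Answer: b ∪ b ∪ b ∪ b ∪ b ∩ b ∩ c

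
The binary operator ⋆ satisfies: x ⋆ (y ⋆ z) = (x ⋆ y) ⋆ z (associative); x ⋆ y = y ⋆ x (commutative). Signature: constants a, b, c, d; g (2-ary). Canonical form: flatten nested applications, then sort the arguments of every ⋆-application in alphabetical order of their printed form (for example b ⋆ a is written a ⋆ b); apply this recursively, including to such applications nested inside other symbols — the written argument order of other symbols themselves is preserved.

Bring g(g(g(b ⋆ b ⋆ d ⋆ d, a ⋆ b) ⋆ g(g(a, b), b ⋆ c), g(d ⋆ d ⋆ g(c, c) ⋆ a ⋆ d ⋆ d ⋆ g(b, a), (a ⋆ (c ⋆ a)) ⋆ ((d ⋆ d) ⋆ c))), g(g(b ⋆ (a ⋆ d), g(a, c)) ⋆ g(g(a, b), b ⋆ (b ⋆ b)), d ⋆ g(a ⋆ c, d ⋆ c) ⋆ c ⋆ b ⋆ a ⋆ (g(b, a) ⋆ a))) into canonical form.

Answer: g(g(g(b ⋆ b ⋆ d ⋆ d, a ⋆ b) ⋆ g(g(a, b), b ⋆ c), g(a ⋆ d ⋆ d ⋆ d ⋆ d ⋆ g(b, a) ⋆ g(c, c), a ⋆ a ⋆ c ⋆ c ⋆ d ⋆ d)), g(g(a ⋆ b ⋆ d, g(a, c)) ⋆ g(g(a, b), b ⋆ b ⋆ b), a ⋆ a ⋆ b ⋆ c ⋆ d ⋆ g(a ⋆ c, c ⋆ d) ⋆ g(b, a)))

Derivation:
Focus inside:  g(b ⋆ (a ⋆ d), g(a, c)) ⋆ g(g(a, b), b ⋆ (b ⋆ b))
Inside:  g(b ⋆ (a ⋆ d), g(a, c))  →  g(a ⋆ b ⋆ d, g(a, c))
Simplify inside:  g(g(a, b), b ⋆ (b ⋆ b))  →  g(g(a, b), b ⋆ b ⋆ b)
Order the arguments:  g(a ⋆ b ⋆ d, g(a, c)) ⋆ g(g(a, b), b ⋆ b ⋆ b)
Rebuild:  g(g(g(b ⋆ b ⋆ d ⋆ d, a ⋆ b) ⋆ g(g(a, b), b ⋆ c), g(a ⋆ d ⋆ d ⋆ d ⋆ d ⋆ g(b, a) ⋆ g(c, c), a ⋆ a ⋆ c ⋆ c ⋆ d ⋆ d)), g(g(a ⋆ b ⋆ d, g(a, c)) ⋆ g(g(a, b), b ⋆ b ⋆ b), a ⋆ a ⋆ b ⋆ c ⋆ d ⋆ g(a ⋆ c, c ⋆ d) ⋆ g(b, a)))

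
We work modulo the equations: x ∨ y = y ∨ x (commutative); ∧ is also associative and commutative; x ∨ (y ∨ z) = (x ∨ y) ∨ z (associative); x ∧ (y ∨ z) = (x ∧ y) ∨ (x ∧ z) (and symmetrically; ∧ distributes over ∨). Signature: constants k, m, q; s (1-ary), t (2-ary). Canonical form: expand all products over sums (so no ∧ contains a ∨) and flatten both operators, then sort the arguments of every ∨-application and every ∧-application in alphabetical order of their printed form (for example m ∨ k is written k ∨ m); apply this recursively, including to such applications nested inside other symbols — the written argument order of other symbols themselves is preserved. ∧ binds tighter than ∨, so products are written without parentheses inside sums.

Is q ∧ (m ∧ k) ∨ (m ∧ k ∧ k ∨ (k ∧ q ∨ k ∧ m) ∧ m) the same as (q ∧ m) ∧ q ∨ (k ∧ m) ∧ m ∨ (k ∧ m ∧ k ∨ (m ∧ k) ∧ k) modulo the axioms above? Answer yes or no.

Answer: no — k ∧ k ∧ m ∨ k ∧ m ∧ m ∨ k ∧ m ∧ q ∨ k ∧ m ∧ q vs k ∧ k ∧ m ∨ k ∧ k ∧ m ∨ k ∧ m ∧ m ∨ m ∧ q ∧ q

Derivation:
Left:  q ∧ (m ∧ k) ∨ (m ∧ k ∧ k ∨ (k ∧ q ∨ k ∧ m) ∧ m)
  Distribute:  k ∧ m ∧ q ∨ k ∧ k ∧ m ∨ k ∧ m ∧ q ∨ k ∧ m ∧ m
  Sort arguments:  k ∧ k ∧ m ∨ k ∧ m ∧ m ∨ k ∧ m ∧ q ∨ k ∧ m ∧ q
Right:  (q ∧ m) ∧ q ∨ (k ∧ m) ∧ m ∨ (k ∧ m ∧ k ∨ (m ∧ k) ∧ k)
  Un-nest:  m ∧ q ∧ q ∨ k ∧ m ∧ m ∨ k ∧ k ∧ m ∨ k ∧ k ∧ m
  Sort arguments:  k ∧ k ∧ m ∨ k ∧ k ∧ m ∨ k ∧ m ∧ m ∨ m ∧ q ∧ q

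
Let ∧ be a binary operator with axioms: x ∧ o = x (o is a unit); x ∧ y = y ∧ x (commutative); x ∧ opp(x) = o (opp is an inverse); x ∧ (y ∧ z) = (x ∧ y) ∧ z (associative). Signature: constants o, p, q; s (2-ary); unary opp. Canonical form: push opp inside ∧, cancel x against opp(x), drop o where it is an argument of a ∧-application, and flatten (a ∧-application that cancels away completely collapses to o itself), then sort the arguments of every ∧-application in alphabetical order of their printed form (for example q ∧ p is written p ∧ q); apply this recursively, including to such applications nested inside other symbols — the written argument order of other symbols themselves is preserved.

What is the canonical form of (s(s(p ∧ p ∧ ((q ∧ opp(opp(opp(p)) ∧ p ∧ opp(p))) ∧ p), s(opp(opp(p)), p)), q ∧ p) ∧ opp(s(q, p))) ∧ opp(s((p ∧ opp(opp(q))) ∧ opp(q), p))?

Answer: opp(s(p, p)) ∧ opp(s(q, p)) ∧ s(s(p ∧ p ∧ q, s(p, p)), p ∧ q)

Derivation:
Push opp inside:  distribute opp over ∧ and collapse double opp
Combine occurrences:  s(s(p ∧ p ∧ q, s(p, p)), p ∧ q) ∧ opp(s(q, p)) ∧ opp(s(p, p))
Order the arguments:  opp(s(p, p)) ∧ opp(s(q, p)) ∧ s(s(p ∧ p ∧ q, s(p, p)), p ∧ q)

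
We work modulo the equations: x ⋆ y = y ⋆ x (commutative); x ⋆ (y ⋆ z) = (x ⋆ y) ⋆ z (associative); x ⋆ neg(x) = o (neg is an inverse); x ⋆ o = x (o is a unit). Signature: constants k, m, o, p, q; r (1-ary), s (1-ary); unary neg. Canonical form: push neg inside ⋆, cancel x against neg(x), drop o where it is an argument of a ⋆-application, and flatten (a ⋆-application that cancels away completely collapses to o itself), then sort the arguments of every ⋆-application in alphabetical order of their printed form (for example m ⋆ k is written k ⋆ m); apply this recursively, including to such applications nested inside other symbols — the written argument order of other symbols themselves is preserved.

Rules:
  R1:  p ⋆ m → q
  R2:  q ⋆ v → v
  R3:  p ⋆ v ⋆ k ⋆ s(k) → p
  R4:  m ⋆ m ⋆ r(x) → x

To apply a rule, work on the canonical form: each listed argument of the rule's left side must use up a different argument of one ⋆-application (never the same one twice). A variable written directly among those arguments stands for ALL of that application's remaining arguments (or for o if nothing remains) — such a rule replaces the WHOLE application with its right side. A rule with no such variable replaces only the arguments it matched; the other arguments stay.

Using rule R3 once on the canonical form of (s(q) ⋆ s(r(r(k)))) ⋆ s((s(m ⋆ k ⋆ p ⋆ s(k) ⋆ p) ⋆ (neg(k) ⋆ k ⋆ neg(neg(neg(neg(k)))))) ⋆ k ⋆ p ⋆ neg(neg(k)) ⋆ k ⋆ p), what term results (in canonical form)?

Canonical form:  s(k ⋆ k ⋆ k ⋆ k ⋆ p ⋆ p ⋆ s(k ⋆ m ⋆ p ⋆ p ⋆ s(k))) ⋆ s(q) ⋆ s(r(r(k)))
Apply R3:  consuming k, p, s(k);  v := m ⋆ p
The extension variable absorbs all remaining arguments, so the whole application is rewritten.
New term:  s(k ⋆ k ⋆ k ⋆ k ⋆ p ⋆ p ⋆ s(p)) ⋆ s(q) ⋆ s(r(r(k)))

Answer: s(k ⋆ k ⋆ k ⋆ k ⋆ p ⋆ p ⋆ s(p)) ⋆ s(q) ⋆ s(r(r(k)))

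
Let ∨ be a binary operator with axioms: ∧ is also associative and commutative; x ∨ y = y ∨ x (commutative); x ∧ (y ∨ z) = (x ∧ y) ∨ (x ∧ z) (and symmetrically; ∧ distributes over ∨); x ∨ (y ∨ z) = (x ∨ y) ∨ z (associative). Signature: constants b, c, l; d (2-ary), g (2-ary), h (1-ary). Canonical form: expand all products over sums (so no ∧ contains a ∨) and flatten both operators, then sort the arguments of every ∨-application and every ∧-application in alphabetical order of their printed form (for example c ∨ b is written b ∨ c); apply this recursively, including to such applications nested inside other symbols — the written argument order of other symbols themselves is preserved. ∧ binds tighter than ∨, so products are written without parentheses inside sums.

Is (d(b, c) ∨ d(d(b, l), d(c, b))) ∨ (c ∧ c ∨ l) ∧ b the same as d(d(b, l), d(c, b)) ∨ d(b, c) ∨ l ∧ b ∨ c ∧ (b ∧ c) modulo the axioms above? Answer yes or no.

Left:  (d(b, c) ∨ d(d(b, l), d(c, b))) ∨ (c ∧ c ∨ l) ∧ b
  Expand:  d(b, c) ∨ d(d(b, l), d(c, b)) ∨ b ∧ c ∧ c ∨ b ∧ l
  Sort arguments:  b ∧ c ∧ c ∨ b ∧ l ∨ d(b, c) ∨ d(d(b, l), d(c, b))
Right:  d(d(b, l), d(c, b)) ∨ d(b, c) ∨ l ∧ b ∨ c ∧ (b ∧ c)
  Flatten:  d(d(b, l), d(c, b)) ∨ d(b, c) ∨ b ∧ l ∨ b ∧ c ∧ c
  Sort:  b ∧ c ∧ c ∨ b ∧ l ∨ d(b, c) ∨ d(d(b, l), d(c, b))

Answer: yes — both canonical forms are b ∧ c ∧ c ∨ b ∧ l ∨ d(b, c) ∨ d(d(b, l), d(c, b))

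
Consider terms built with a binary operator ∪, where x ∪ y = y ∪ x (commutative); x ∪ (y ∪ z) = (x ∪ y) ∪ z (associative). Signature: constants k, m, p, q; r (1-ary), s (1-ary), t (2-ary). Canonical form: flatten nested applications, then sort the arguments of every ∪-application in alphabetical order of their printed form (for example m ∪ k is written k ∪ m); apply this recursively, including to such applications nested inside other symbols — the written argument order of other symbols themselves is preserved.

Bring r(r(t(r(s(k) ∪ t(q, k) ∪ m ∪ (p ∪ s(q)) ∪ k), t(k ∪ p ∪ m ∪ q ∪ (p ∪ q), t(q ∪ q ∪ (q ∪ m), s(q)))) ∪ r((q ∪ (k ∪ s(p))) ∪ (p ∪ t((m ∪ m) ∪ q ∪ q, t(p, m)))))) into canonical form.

Descend into:  t(r(s(k) ∪ t(q, k) ∪ m ∪ (p ∪ s(q)) ∪ k), t(k ∪ p ∪ m ∪ q ∪ (p ∪ q), t(q ∪ q ∪ (q ∪ m), s(q)))) ∪ r((q ∪ (k ∪ s(p))) ∪ (p ∪ t((m ∪ m) ∪ q ∪ q, t(p, m))))
Canonicalize subterm:  t(r(s(k) ∪ t(q, k) ∪ m ∪ (p ∪ s(q)) ∪ k), t(k ∪ p ∪ m ∪ q ∪ (p ∪ q), t(q ∪ q ∪ (q ∪ m), s(q))))  →  t(r(k ∪ m ∪ p ∪ s(k) ∪ s(q) ∪ t(q, k)), t(k ∪ m ∪ p ∪ p ∪ q ∪ q, t(m ∪ q ∪ q ∪ q, s(q))))
Canonicalize subterm:  r((q ∪ (k ∪ s(p))) ∪ (p ∪ t((m ∪ m) ∪ q ∪ q, t(p, m))))  →  r(k ∪ p ∪ q ∪ s(p) ∪ t(m ∪ m ∪ q ∪ q, t(p, m)))
Sort arguments:  r(k ∪ p ∪ q ∪ s(p) ∪ t(m ∪ m ∪ q ∪ q, t(p, m))) ∪ t(r(k ∪ m ∪ p ∪ s(k) ∪ s(q) ∪ t(q, k)), t(k ∪ m ∪ p ∪ p ∪ q ∪ q, t(m ∪ q ∪ q ∪ q, s(q))))
Rebuild:  r(r(r(k ∪ p ∪ q ∪ s(p) ∪ t(m ∪ m ∪ q ∪ q, t(p, m))) ∪ t(r(k ∪ m ∪ p ∪ s(k) ∪ s(q) ∪ t(q, k)), t(k ∪ m ∪ p ∪ p ∪ q ∪ q, t(m ∪ q ∪ q ∪ q, s(q))))))

Answer: r(r(r(k ∪ p ∪ q ∪ s(p) ∪ t(m ∪ m ∪ q ∪ q, t(p, m))) ∪ t(r(k ∪ m ∪ p ∪ s(k) ∪ s(q) ∪ t(q, k)), t(k ∪ m ∪ p ∪ p ∪ q ∪ q, t(m ∪ q ∪ q ∪ q, s(q))))))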